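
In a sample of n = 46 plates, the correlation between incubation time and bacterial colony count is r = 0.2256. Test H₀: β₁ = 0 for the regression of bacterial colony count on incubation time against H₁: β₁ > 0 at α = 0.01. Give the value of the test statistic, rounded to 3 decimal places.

t = r·√(n − 2)/√(1 − r²) = 0.2256·√44/√0.949105 = 1.536.
df = n − 2 = 44.
One-sided p ≈ 0.0658, which is ≥ 0.01, so fail to reject H₀.
The data do not give significant evidence of a linear association between incubation time and bacterial colony count.

t = 1.536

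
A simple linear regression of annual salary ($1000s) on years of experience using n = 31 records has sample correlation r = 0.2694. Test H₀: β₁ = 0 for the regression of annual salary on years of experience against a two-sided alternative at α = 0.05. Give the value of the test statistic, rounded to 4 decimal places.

t = 1.5065

t = r·√(n − 2)/√(1 − r²) = 0.2694·√29/√0.927424 = 1.5065.
df = n − 2 = 29.
Two-sided p ≈ 0.1428, which is ≥ 0.05, so fail to reject H₀.
The data do not give significant evidence of a linear association between years of experience and annual salary.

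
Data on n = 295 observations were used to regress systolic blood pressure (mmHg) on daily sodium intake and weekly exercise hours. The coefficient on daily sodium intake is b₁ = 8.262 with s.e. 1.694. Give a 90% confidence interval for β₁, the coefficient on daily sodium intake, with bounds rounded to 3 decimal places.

(5.467, 11.057)

df = n − k − 1 = 295 − 2 − 1 = 292.
t* = t_{0.05, 292} = 1.650089.
Margin = t* × SE = 1.650089 × 1.694 = 2.79525.
CI: 8.262 ± 2.79525 → (5.467, 11.057).
With 90% confidence, each one-unit increase in daily sodium intake is associated with a change of between 5.467 and 11.057 mmHg in systolic blood pressure, holding the other predictors fixed.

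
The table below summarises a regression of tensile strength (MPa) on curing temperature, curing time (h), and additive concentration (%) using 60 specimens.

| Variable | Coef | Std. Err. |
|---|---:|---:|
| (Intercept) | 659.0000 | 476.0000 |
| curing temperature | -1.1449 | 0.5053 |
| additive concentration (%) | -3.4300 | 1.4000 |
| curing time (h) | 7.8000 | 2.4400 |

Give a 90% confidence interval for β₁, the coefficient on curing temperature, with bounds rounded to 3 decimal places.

Read off: b = -1.1449, SE = 0.5053 for curing temperature.
df = n − k − 1 = 60 − 3 − 1 = 56.
t* = t_{0.05, 56} = 1.672522.
Margin = t* × SE = 1.672522 × 0.5053 = 0.84513.
CI: -1.1449 ± 0.84513 → (-1.990, -0.300).

(-1.990, -0.300)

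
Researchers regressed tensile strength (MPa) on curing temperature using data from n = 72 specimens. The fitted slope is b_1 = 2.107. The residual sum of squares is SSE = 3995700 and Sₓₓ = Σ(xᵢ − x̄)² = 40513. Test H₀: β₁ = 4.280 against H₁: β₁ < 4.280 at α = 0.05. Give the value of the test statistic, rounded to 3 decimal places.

MSE = SSE/(n − 2) = 3995700/70 = 57081.4.
SE(b_1) = √(MSE/Sₓₓ) = √(57081.4/40513) = 1.187.
t = (2.107 − 4.280) / 1.187 = -1.831.
df = n − 2 = 70.
One-sided p ≈ 0.0357, which is < 0.05, so reject H₀.
There is evidence that the true slope on curing temperature is below 4.280 MPa per unit.

t = -1.831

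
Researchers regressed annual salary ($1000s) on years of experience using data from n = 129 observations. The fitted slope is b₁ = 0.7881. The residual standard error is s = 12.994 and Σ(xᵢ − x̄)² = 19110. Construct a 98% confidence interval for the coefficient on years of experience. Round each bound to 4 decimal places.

(0.5666, 1.0096)

SE(b₁) = s/√Sₓₓ = 12.994/√19110 = 0.0939967.
df = n − 2 = 127.
t* = t_{0.01, 127} = 2.356069.
Margin = t* × SE = 2.356069 × 0.0939967 = 0.221463.
CI: 0.7881 ± 0.221463 → (0.5666, 1.0096).
With 98% confidence, each one-unit increase in years of experience is associated with a change of between 0.5666 and 1.0096 $1000s in annual salary.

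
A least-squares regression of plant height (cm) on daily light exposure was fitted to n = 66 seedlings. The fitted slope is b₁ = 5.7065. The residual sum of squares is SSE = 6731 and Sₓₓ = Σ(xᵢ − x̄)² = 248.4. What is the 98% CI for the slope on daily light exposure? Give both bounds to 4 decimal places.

(4.1539, 7.2591)

MSE = SSE/(n − 2) = 6731/64 = 105.172.
SE(b₁) = √(MSE/Sₓₓ) = √(105.172/248.4) = 0.65069.
df = n − 2 = 64.
t* = t_{0.01, 64} = 2.386037.
Margin = t* × SE = 2.386037 × 0.65069 = 1.552570.
CI: 5.7065 ± 1.552570 → (4.1539, 7.2591).
With 98% confidence, each one-unit increase in daily light exposure is associated with a change of between 4.1539 and 7.2591 cm in plant height.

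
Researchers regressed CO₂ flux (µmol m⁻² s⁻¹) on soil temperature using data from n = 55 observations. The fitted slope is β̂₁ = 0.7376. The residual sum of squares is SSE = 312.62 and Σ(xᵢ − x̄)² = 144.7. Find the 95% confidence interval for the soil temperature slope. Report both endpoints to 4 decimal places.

MSE = SSE/(n − 2) = 312.62/53 = 5.89849.
SE(β̂₁) = √(MSE/Sₓₓ) = √(5.89849/144.7) = 0.2019.
df = n − 2 = 53.
t* = t_{0.025, 53} = 2.005746.
Margin = t* × SE = 2.005746 × 0.2019 = 0.404960.
CI: 0.7376 ± 0.404960 → (0.3326, 1.1426).
With 95% confidence, each one-unit increase in soil temperature is associated with a change of between 0.3326 and 1.1426 µmol m⁻² s⁻¹ in CO₂ flux.

(0.3326, 1.1426)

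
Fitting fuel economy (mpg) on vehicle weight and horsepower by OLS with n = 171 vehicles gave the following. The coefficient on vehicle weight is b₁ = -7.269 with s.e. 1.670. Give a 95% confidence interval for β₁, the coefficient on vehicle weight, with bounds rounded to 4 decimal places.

(-10.5659, -3.9721)

df = n − k − 1 = 171 − 2 − 1 = 168.
t* = t_{0.025, 168} = 1.974185.
Margin = t* × SE = 1.974185 × 1.670 = 3.296889.
CI: -7.269 ± 3.296889 → (-10.5659, -3.9721).
With 95% confidence, each one-unit increase in vehicle weight is associated with a change of between -10.5659 and -3.9721 mpg in fuel economy, holding the other predictors fixed.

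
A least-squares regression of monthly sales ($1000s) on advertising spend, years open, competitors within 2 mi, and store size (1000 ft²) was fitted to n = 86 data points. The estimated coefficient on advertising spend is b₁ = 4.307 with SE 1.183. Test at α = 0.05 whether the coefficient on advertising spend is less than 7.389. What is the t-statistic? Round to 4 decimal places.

H₀: β₁ = 7.389 vs H₁: β₁ < 7.389.
t = (b₁ − β₁⁰)/SE = (4.307 − 7.389) / 1.183 = -2.6052.
df = n − k − 1 = 86 − 4 − 1 = 81.
One-sided p ≈ 0.0055, which is < 0.05, so reject H₀.
There is evidence that the true slope on advertising spend is below 7.389 $1000s per unit, holding the other predictors fixed.

t = -2.6052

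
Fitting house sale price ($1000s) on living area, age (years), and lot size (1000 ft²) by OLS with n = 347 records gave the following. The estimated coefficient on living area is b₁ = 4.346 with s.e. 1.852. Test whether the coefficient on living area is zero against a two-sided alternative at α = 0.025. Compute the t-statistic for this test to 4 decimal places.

H₀: β₁ = 0 vs H₁: β₁ ≠ 0.
t = (b₁ − β₁⁰)/SE = 4.346 / 1.852 = 2.3467.
df = n − k − 1 = 347 − 3 − 1 = 343.
Two-sided p ≈ 0.0195, which is < 0.025, so reject H₀.
There is evidence that living area is associated with house sale price, holding the other predictors fixed.

t = 2.3467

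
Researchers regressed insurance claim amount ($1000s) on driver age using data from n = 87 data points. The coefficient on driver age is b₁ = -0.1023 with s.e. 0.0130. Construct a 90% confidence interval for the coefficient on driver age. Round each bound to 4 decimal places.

(-0.1239, -0.0807)

df = n − 2 = 87 − 2 = 85.
t* = t_{0.05, 85} = 1.662978.
Margin = t* × SE = 1.662978 × 0.0130 = 0.021619.
CI: -0.1023 ± 0.021619 → (-0.1239, -0.0807).
With 90% confidence, each one-unit increase in driver age is associated with a change of between -0.1239 and -0.0807 $1000s in insurance claim amount.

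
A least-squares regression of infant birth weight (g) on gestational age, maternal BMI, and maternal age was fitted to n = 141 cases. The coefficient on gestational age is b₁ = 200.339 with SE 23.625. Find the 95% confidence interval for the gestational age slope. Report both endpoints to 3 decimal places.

df = n − k − 1 = 141 − 3 − 1 = 137.
t* = t_{0.025, 137} = 1.977431.
Margin = t* × SE = 1.977431 × 23.625 = 46.71681.
CI: 200.339 ± 46.71681 → (153.622, 247.056).
With 95% confidence, each one-unit increase in gestational age is associated with a change of between 153.622 and 247.056 g in infant birth weight, holding the other predictors fixed.

(153.622, 247.056)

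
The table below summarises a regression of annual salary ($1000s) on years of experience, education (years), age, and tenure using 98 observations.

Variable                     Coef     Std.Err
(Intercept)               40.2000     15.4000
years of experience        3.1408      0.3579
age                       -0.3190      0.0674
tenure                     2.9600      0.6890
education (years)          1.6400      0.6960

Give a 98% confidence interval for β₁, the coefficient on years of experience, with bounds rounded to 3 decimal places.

(2.294, 3.988)

Read off: b = 3.1408, SE = 0.3579 for years of experience.
df = n − k − 1 = 98 − 4 − 1 = 93.
t* = t_{0.01, 93} = 2.367115.
Margin = t* × SE = 2.367115 × 0.3579 = 0.84719.
CI: 3.1408 ± 0.84719 → (2.294, 3.988).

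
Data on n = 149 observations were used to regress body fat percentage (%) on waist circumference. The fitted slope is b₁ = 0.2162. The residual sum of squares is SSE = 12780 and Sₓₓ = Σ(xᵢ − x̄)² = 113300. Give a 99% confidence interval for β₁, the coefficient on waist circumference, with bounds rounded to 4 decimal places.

(0.1439, 0.2885)

MSE = SSE/(n − 2) = 12780/147 = 86.9388.
SE(b₁) = √(MSE/Sₓₓ) = √(86.9388/113300) = 0.0277008.
df = n − 2 = 147.
t* = t_{0.005, 147} = 2.609688.
Margin = t* × SE = 2.609688 × 0.0277008 = 0.072290.
CI: 0.2162 ± 0.072290 → (0.1439, 0.2885).
With 99% confidence, each one-unit increase in waist circumference is associated with a change of between 0.1439 and 0.2885 % in body fat percentage.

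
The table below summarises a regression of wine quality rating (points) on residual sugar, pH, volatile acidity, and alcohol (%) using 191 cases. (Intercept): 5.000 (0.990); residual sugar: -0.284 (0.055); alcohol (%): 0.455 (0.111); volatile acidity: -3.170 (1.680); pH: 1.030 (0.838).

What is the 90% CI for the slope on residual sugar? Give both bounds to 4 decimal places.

Read off: b = -0.284, SE = 0.055 for residual sugar.
df = n − k − 1 = 191 − 4 − 1 = 186.
t* = t_{0.05, 186} = 1.653087.
Margin = t* × SE = 1.653087 × 0.055 = 0.090920.
CI: -0.284 ± 0.090920 → (-0.3749, -0.1931).

(-0.3749, -0.1931)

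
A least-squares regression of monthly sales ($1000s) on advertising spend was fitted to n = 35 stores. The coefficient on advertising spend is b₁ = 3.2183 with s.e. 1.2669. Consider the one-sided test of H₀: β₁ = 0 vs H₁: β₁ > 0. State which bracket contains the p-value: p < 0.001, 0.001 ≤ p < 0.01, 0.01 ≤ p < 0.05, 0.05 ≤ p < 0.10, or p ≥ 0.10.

0.001 ≤ p < 0.01

t = 3.2183 / 1.2669 = 2.540.
df = n − 2 = 35 − 2 = 33.
One-sided p = P(T_{33} > t) ≈ 0.0080.
So 0.001 ≤ p < 0.01.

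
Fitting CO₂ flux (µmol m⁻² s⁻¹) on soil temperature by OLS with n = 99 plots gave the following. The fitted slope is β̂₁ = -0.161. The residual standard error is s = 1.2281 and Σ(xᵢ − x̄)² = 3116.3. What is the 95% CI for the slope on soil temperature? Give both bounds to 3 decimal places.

(-0.205, -0.117)

SE(β̂₁) = s/√Sₓₓ = 1.2281/√3116.3 = 0.0219996.
df = n − 2 = 97.
t* = t_{0.025, 97} = 1.984723.
Margin = t* × SE = 1.984723 × 0.0219996 = 0.04366.
CI: -0.161 ± 0.04366 → (-0.205, -0.117).
With 95% confidence, each one-unit increase in soil temperature is associated with a change of between -0.205 and -0.117 µmol m⁻² s⁻¹ in CO₂ flux.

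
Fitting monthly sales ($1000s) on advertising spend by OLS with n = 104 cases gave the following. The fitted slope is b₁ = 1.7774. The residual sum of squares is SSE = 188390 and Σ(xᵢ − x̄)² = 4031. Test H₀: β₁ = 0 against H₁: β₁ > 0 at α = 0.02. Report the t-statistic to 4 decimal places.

t = 2.6258

MSE = SSE/(n − 2) = 188390/102 = 1846.96.
SE(b₁) = √(MSE/Sₓₓ) = √(1846.96/4031) = 0.676897.
t = 1.7774 / 0.676897 = 2.6258.
df = n − 2 = 102.
One-sided p ≈ 0.0050, which is < 0.02, so reject H₀.
There is evidence that the true slope on advertising spend is positive.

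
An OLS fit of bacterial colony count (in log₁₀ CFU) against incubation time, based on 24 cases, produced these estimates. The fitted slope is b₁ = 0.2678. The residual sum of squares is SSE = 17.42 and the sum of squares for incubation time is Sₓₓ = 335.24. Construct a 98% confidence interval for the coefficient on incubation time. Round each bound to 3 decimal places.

MSE = SSE/(n − 2) = 17.42/22 = 0.791818.
SE(b₁) = √(MSE/Sₓₓ) = √(0.791818/335.24) = 0.0485998.
df = n − 2 = 22.
t* = t_{0.01, 22} = 2.508325.
Margin = t* × SE = 2.508325 × 0.0485998 = 0.12190.
CI: 0.2678 ± 0.12190 → (0.146, 0.390).
With 98% confidence, each one-unit increase in incubation time is associated with a change of between 0.146 and 0.390 log₁₀ CFU in bacterial colony count.

(0.146, 0.390)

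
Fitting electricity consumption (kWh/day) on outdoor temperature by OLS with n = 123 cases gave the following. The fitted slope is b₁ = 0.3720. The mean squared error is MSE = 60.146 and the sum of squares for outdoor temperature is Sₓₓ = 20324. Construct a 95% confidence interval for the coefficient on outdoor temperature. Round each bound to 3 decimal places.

SE(b₁) = √(MSE/Sₓₓ) = √(60.146/20324) = 0.0544.
df = n − 2 = 121.
t* = t_{0.025, 121} = 1.979764.
Margin = t* × SE = 1.979764 × 0.0544 = 0.10770.
CI: 0.3720 ± 0.10770 → (0.264, 0.480).
With 95% confidence, each one-unit increase in outdoor temperature is associated with a change of between 0.264 and 0.480 kWh/day in electricity consumption.

(0.264, 0.480)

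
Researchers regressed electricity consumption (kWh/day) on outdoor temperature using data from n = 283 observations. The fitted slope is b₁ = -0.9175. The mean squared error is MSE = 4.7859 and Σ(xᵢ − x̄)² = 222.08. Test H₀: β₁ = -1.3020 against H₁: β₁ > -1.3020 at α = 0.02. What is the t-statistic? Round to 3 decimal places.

t = 2.619

SE(b₁) = √(MSE/Sₓₓ) = √(4.7859/222.08) = 0.1468.
t = (-0.9175 − (-1.3020)) / 0.1468 = 2.619.
df = n − 2 = 281.
One-sided p ≈ 0.0046, which is < 0.02, so reject H₀.
There is evidence that the true slope on outdoor temperature exceeds -1.3020 kWh/day per unit.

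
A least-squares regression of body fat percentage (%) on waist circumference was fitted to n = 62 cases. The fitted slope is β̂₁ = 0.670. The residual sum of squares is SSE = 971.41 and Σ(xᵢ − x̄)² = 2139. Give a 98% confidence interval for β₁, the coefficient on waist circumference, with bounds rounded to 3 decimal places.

(0.462, 0.878)

MSE = SSE/(n − 2) = 971.41/60 = 16.1902.
SE(β̂₁) = √(MSE/Sₓₓ) = √(16.1902/2139) = 0.0870002.
df = n − 2 = 60.
t* = t_{0.01, 60} = 2.390119.
Margin = t* × SE = 2.390119 × 0.0870002 = 0.20794.
CI: 0.670 ± 0.20794 → (0.462, 0.878).
With 98% confidence, each one-unit increase in waist circumference is associated with a change of between 0.462 and 0.878 % in body fat percentage.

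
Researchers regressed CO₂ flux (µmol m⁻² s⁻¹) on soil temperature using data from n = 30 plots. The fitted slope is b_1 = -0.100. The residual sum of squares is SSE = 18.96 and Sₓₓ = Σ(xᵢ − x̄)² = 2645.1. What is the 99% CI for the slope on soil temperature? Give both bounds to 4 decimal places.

(-0.1442, -0.0558)

MSE = SSE/(n − 2) = 18.96/28 = 0.677143.
SE(b_1) = √(MSE/Sₓₓ) = √(0.677143/2645.1) = 0.016.
df = n − 2 = 28.
t* = t_{0.005, 28} = 2.763262.
Margin = t* × SE = 2.763262 × 0.016 = 0.044212.
CI: -0.100 ± 0.044212 → (-0.1442, -0.0558).
With 99% confidence, each one-unit increase in soil temperature is associated with a change of between -0.1442 and -0.0558 µmol m⁻² s⁻¹ in CO₂ flux.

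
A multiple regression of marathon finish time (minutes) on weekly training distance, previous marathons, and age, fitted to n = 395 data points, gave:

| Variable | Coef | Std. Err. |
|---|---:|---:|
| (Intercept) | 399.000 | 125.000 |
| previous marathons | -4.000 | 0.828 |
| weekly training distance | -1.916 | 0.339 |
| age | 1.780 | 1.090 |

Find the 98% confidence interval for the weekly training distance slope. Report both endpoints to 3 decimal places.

Read off: b = -1.916, SE = 0.339 for weekly training distance.
df = n − k − 1 = 395 − 3 − 1 = 391.
t* = t_{0.01, 391} = 2.335923.
Margin = t* × SE = 2.335923 × 0.339 = 0.79188.
CI: -1.916 ± 0.79188 → (-2.708, -1.124).

(-2.708, -1.124)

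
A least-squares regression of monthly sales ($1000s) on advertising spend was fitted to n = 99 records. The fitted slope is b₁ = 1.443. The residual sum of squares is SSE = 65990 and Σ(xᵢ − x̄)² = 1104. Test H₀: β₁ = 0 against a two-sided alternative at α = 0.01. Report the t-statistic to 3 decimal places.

MSE = SSE/(n − 2) = 65990/97 = 680.309.
SE(b₁) = √(MSE/Sₓₓ) = √(680.309/1104) = 0.784998.
t = 1.443 / 0.784998 = 1.838.
df = n − 2 = 97.
Two-sided p ≈ 0.0691, which is ≥ 0.01, so fail to reject H₀.
The data do not give significant evidence of an association between advertising spend and monthly sales.

t = 1.838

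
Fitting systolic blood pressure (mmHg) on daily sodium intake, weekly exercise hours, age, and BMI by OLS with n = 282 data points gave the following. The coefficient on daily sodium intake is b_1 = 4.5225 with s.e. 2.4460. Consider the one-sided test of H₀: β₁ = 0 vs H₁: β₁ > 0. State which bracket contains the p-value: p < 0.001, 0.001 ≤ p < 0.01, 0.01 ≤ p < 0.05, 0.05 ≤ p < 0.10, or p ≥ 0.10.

t = 4.5225 / 2.4460 = 1.849.
df = n − k − 1 = 282 − 4 − 1 = 277.
One-sided p = P(T_{277} > t) ≈ 0.0328.
So 0.01 ≤ p < 0.05.

0.01 ≤ p < 0.05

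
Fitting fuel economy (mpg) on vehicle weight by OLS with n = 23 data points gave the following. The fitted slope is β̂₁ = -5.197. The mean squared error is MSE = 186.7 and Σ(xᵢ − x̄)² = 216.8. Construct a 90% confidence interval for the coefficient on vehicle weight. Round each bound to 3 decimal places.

SE(β̂₁) = √(MSE/Sₓₓ) = √(186.7/216.8) = 0.927988.
df = n − 2 = 21.
t* = t_{0.05, 21} = 1.720743.
Margin = t* × SE = 1.720743 × 0.927988 = 1.59683.
CI: -5.197 ± 1.59683 → (-6.794, -3.600).
With 90% confidence, each one-unit increase in vehicle weight is associated with a change of between -6.794 and -3.600 mpg in fuel economy.

(-6.794, -3.600)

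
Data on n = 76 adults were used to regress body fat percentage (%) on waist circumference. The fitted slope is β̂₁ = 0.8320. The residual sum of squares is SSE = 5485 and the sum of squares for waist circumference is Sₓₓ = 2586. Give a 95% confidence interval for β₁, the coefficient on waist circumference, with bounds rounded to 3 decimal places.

MSE = SSE/(n − 2) = 5485/74 = 74.1216.
SE(β̂₁) = √(MSE/Sₓₓ) = √(74.1216/2586) = 0.1693.
df = n − 2 = 74.
t* = t_{0.025, 74} = 1.992543.
Margin = t* × SE = 1.992543 × 0.1693 = 0.33734.
CI: 0.8320 ± 0.33734 → (0.495, 1.169).
With 95% confidence, each one-unit increase in waist circumference is associated with a change of between 0.495 and 1.169 % in body fat percentage.

(0.495, 1.169)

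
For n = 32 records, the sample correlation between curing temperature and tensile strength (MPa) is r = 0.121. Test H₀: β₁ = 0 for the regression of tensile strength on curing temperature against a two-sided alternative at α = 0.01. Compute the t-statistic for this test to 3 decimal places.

t = r·√(n − 2)/√(1 − r²) = 0.121·√30/√0.985359 = 0.668.
df = n − 2 = 30.
Two-sided p ≈ 0.5095, which is ≥ 0.01, so fail to reject H₀.
The data do not give significant evidence of a linear association between curing temperature and tensile strength.

t = 0.668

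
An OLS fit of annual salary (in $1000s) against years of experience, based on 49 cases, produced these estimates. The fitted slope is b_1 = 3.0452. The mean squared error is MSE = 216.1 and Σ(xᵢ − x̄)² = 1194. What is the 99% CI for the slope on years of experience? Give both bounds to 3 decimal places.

(1.903, 4.187)

SE(b_1) = √(MSE/Sₓₓ) = √(216.1/1194) = 0.425427.
df = n − 2 = 47.
t* = t_{0.005, 47} = 2.684556.
Margin = t* × SE = 2.684556 × 0.425427 = 1.14208.
CI: 3.0452 ± 1.14208 → (1.903, 4.187).
With 99% confidence, each one-unit increase in years of experience is associated with a change of between 1.903 and 4.187 $1000s in annual salary.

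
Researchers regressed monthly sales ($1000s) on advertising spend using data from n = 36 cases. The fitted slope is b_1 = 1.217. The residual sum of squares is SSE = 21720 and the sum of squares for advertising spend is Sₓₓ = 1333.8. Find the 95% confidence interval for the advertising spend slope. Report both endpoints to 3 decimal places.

(-0.189, 2.623)

MSE = SSE/(n − 2) = 21720/34 = 638.824.
SE(b_1) = √(MSE/Sₓₓ) = √(638.824/1333.8) = 0.692062.
df = n − 2 = 34.
t* = t_{0.025, 34} = 2.032245.
Margin = t* × SE = 2.032245 × 0.692062 = 1.40644.
CI: 1.217 ± 1.40644 → (-0.189, 2.623).
With 95% confidence, each one-unit increase in advertising spend is associated with a change of between -0.189 and 2.623 $1000s in monthly sales.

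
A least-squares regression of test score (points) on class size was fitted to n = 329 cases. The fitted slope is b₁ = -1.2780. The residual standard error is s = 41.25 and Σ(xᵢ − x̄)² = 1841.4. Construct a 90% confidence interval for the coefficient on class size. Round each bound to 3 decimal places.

(-2.864, 0.308)

SE(b₁) = s/√Sₓₓ = 41.25/√1841.4 = 0.96128.
df = n − 2 = 327.
t* = t_{0.05, 327} = 1.649527.
Margin = t* × SE = 1.649527 × 0.96128 = 1.58566.
CI: -1.2780 ± 1.58566 → (-2.864, 0.308).
With 90% confidence, each one-unit increase in class size is associated with a change of between -2.864 and 0.308 points in test score.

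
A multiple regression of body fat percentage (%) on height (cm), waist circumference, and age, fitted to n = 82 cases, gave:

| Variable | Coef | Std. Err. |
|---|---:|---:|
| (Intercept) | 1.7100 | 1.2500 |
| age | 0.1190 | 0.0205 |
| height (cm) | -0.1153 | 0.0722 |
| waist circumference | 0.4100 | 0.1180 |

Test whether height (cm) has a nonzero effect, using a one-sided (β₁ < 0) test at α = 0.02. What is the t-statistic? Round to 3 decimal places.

t = -1.597

Read off: b = -0.1153, SE = 0.0722 for height (cm).
H₀: β₁ = 0 vs H₁: β₁ < 0.
t = -0.1153 / 0.0722 = -1.597.
df = n − k − 1 = 82 − 3 − 1 = 78.
One-sided p ≈ 0.0572, which is ≥ 0.02, so fail to reject H₀.
The data do not give significant evidence that the true slope on height (cm) is negative, holding the other predictors fixed.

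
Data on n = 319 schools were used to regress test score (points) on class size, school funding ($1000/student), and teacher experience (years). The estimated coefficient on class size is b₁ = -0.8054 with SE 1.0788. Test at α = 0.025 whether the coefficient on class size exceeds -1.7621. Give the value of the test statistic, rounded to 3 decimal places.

H₀: β₁ = -1.7621 vs H₁: β₁ > -1.7621.
t = (b₁ − β₁⁰)/SE = (-0.8054 − (-1.7621)) / 1.0788 = 0.887.
df = n − k − 1 = 319 − 3 − 1 = 315.
One-sided p ≈ 0.1879, which is ≥ 0.025, so fail to reject H₀.
The data do not give significant evidence that the true slope on class size exceeds -1.7621 points per unit, holding the other predictors fixed.

t = 0.887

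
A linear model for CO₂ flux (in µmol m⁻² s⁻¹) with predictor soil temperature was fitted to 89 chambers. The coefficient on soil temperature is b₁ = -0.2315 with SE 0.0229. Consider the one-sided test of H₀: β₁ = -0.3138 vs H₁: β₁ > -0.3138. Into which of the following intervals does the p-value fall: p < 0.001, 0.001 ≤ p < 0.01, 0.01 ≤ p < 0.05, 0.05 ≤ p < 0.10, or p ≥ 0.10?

p < 0.001

t = (-0.2315 − (-0.3138)) / 0.0229 = 3.594.
df = n − 2 = 89 − 2 = 87.
One-sided p = P(T_{87} > t) ≈ 0.0003.
So p < 0.001.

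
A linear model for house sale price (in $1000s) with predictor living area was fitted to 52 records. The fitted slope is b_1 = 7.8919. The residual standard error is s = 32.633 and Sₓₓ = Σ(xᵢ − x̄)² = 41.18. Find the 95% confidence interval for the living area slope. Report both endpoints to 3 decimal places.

(-2.322, 18.106)

SE(b_1) = s/√Sₓₓ = 32.633/√41.18 = 5.08527.
df = n − 2 = 50.
t* = t_{0.025, 50} = 2.008559.
Margin = t* × SE = 2.008559 × 5.08527 = 10.21406.
CI: 7.8919 ± 10.21406 → (-2.322, 18.106).
With 95% confidence, each one-unit increase in living area is associated with a change of between -2.322 and 18.106 $1000s in house sale price.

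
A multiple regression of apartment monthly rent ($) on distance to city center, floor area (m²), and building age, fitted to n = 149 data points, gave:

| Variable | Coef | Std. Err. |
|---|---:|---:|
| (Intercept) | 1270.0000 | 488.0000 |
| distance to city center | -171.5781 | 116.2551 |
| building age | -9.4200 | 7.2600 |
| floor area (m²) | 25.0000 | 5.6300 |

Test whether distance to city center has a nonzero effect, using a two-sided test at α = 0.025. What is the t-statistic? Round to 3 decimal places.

t = -1.476

Read off: b = -171.5781, SE = 116.2551 for distance to city center.
H₀: β₁ = 0 vs H₁: β₁ ≠ 0.
t = -171.5781 / 116.2551 = -1.476.
df = n − k − 1 = 149 − 3 − 1 = 145.
Two-sided p ≈ 0.1421, which is ≥ 0.025, so fail to reject H₀.
The data do not give significant evidence of an association between distance to city center and apartment monthly rent, after adjusting for the other predictors.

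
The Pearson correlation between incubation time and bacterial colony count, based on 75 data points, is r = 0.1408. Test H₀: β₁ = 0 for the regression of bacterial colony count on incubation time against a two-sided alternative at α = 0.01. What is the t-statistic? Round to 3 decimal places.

t = r·√(n − 2)/√(1 − r²) = 0.1408·√73/√0.980175 = 1.215.
df = n − 2 = 73.
Two-sided p ≈ 0.2282, which is ≥ 0.01, so fail to reject H₀.
The data do not give significant evidence of a linear association between incubation time and bacterial colony count.

t = 1.215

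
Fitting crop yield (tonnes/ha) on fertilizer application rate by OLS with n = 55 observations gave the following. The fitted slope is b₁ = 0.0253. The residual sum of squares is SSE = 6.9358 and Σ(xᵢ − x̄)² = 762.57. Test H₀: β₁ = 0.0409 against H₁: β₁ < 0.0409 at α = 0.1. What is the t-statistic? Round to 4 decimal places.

t = -1.1908

MSE = SSE/(n − 2) = 6.9358/53 = 0.130864.
SE(b₁) = √(MSE/Sₓₓ) = √(0.130864/762.57) = 0.0131.
t = (0.0253 − 0.0409) / 0.0131 = -1.1908.
df = n − 2 = 53.
One-sided p ≈ 0.1195, which is ≥ 0.1, so fail to reject H₀.
The data do not give significant evidence that the true slope on fertilizer application rate is below 0.0409 tonnes/ha per unit.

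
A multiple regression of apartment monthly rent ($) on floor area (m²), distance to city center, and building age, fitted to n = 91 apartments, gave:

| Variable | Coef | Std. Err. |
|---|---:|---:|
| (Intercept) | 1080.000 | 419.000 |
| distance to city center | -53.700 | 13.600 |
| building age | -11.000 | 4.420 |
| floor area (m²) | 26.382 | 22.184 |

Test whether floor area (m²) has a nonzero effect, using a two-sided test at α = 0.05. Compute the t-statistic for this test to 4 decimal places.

Read off: b = 26.382, SE = 22.184 for floor area (m²).
H₀: β₁ = 0 vs H₁: β₁ ≠ 0.
t = 26.382 / 22.184 = 1.1892.
df = n − k − 1 = 91 − 3 − 1 = 87.
Two-sided p ≈ 0.2376, which is ≥ 0.05, so fail to reject H₀.
The data do not give significant evidence of an association between floor area (m²) and apartment monthly rent, after adjusting for the other predictors.

t = 1.1892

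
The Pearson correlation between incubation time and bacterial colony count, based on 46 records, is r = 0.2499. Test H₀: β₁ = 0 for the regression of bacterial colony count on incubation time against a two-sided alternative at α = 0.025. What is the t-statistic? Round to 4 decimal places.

t = 1.7120

t = r·√(n − 2)/√(1 − r²) = 0.2499·√44/√0.93755 = 1.7120.
df = n − 2 = 44.
Two-sided p ≈ 0.0939, which is ≥ 0.025, so fail to reject H₀.
The data do not give significant evidence of a linear association between incubation time and bacterial colony count.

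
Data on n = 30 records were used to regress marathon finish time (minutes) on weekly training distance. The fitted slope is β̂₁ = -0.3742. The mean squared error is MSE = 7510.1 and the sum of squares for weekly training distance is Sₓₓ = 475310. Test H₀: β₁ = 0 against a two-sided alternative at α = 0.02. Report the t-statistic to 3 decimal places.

t = -2.977

SE(β̂₁) = √(MSE/Sₓₓ) = √(7510.1/475310) = 0.1257.
t = -0.3742 / 0.1257 = -2.977.
df = n − 2 = 28.
Two-sided p ≈ 0.0059, which is < 0.02, so reject H₀.
There is evidence that weekly training distance is associated with marathon finish time.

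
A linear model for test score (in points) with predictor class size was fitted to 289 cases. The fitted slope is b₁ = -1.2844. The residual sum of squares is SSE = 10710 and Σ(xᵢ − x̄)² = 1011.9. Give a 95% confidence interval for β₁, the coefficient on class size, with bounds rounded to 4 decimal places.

MSE = SSE/(n − 2) = 10710/287 = 37.3171.
SE(b₁) = √(MSE/Sₓₓ) = √(37.3171/1011.9) = 0.192037.
df = n − 2 = 287.
t* = t_{0.025, 287} = 1.968264.
Margin = t* × SE = 1.968264 × 0.192037 = 0.377980.
CI: -1.2844 ± 0.377980 → (-1.6624, -0.9064).
With 95% confidence, each one-unit increase in class size is associated with a change of between -1.6624 and -0.9064 points in test score.

(-1.6624, -0.9064)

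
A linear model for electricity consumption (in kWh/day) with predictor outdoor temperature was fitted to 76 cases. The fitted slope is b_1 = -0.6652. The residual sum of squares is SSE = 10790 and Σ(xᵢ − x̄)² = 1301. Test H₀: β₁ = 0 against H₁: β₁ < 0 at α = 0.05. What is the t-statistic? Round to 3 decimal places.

MSE = SSE/(n − 2) = 10790/74 = 145.811.
SE(b_1) = √(MSE/Sₓₓ) = √(145.811/1301) = 0.334777.
t = -0.6652 / 0.334777 = -1.987.
df = n − 2 = 74.
One-sided p ≈ 0.0253, which is < 0.05, so reject H₀.
There is evidence that the true slope on outdoor temperature is negative.

t = -1.987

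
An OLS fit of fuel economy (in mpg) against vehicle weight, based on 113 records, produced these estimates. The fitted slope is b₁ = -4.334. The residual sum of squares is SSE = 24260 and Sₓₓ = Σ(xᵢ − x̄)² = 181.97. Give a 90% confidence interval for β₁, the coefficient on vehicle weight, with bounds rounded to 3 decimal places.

MSE = SSE/(n − 2) = 24260/111 = 218.559.
SE(b₁) = √(MSE/Sₓₓ) = √(218.559/181.97) = 1.09593.
df = n − 2 = 111.
t* = t_{0.05, 111} = 1.658697.
Margin = t* × SE = 1.658697 × 1.09593 = 1.81782.
CI: -4.334 ± 1.81782 → (-6.152, -2.516).
With 90% confidence, each one-unit increase in vehicle weight is associated with a change of between -6.152 and -2.516 mpg in fuel economy.

(-6.152, -2.516)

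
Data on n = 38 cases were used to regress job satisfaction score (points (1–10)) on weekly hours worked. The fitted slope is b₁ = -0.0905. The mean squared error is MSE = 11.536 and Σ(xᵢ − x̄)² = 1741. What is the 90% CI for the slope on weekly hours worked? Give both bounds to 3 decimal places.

(-0.228, 0.047)

SE(b₁) = √(MSE/Sₓₓ) = √(11.536/1741) = 0.0814007.
df = n − 2 = 36.
t* = t_{0.05, 36} = 1.688298.
Margin = t* × SE = 1.688298 × 0.0814007 = 0.13743.
CI: -0.0905 ± 0.13743 → (-0.228, 0.047).
With 90% confidence, each one-unit increase in weekly hours worked is associated with a change of between -0.228 and 0.047 points (1–10) in job satisfaction score.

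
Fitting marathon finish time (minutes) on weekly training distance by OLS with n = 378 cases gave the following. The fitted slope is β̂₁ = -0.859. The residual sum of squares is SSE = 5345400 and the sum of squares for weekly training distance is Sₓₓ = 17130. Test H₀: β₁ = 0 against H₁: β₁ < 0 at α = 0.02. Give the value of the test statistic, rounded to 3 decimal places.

MSE = SSE/(n − 2) = 5345400/376 = 14216.5.
SE(β̂₁) = √(MSE/Sₓₓ) = √(14216.5/17130) = 0.910998.
t = -0.859 / 0.910998 = -0.943.
df = n − 2 = 376.
One-sided p ≈ 0.1732, which is ≥ 0.02, so fail to reject H₀.
The data do not give significant evidence that the true slope on weekly training distance is negative.

t = -0.943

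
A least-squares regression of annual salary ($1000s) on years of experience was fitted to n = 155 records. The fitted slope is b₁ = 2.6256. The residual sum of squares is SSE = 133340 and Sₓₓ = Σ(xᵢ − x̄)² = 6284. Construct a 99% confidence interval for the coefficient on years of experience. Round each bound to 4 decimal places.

(1.6542, 3.5970)

MSE = SSE/(n − 2) = 133340/153 = 871.503.
SE(b₁) = √(MSE/Sₓₓ) = √(871.503/6284) = 0.372406.
df = n − 2 = 153.
t* = t_{0.005, 153} = 2.608344.
Margin = t* × SE = 2.608344 × 0.372406 = 0.971363.
CI: 2.6256 ± 0.971363 → (1.6542, 3.5970).
With 99% confidence, each one-unit increase in years of experience is associated with a change of between 1.6542 and 3.5970 $1000s in annual salary.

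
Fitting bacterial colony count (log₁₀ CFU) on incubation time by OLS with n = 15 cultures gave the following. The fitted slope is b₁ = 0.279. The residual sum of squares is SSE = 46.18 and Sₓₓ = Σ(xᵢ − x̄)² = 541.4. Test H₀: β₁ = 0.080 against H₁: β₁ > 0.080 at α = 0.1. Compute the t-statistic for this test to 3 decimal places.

MSE = SSE/(n − 2) = 46.18/13 = 3.55231.
SE(b₁) = √(MSE/Sₓₓ) = √(3.55231/541.4) = 0.0810021.
t = (0.279 − 0.080) / 0.0810021 = 2.457.
df = n − 2 = 13.
One-sided p ≈ 0.0144, which is < 0.1, so reject H₀.
There is evidence that the true slope on incubation time exceeds 0.080 log₁₀ CFU per unit.

t = 2.457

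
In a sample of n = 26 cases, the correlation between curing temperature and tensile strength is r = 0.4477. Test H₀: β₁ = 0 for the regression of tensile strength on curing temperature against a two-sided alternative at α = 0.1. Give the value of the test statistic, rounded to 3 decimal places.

t = 2.453

t = r·√(n − 2)/√(1 − r²) = 0.4477·√24/√0.799565 = 2.453.
df = n − 2 = 24.
Two-sided p ≈ 0.0218, which is < 0.1, so reject H₀.
There is evidence of a linear association between curing temperature and tensile strength.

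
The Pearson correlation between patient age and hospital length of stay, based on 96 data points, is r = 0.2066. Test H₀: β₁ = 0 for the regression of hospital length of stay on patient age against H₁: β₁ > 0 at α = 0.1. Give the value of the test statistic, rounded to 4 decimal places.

t = 2.0472

t = r·√(n − 2)/√(1 − r²) = 0.2066·√94/√0.957316 = 2.0472.
df = n − 2 = 94.
One-sided p ≈ 0.0217, which is < 0.1, so reject H₀.
There is evidence of a linear association between patient age and hospital length of stay.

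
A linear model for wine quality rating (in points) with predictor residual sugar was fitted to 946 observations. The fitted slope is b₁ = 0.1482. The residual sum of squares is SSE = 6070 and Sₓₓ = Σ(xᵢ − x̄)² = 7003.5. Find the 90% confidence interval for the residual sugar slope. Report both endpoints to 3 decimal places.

(0.098, 0.198)

MSE = SSE/(n − 2) = 6070/944 = 6.43008.
SE(b₁) = √(MSE/Sₓₓ) = √(6.43008/7003.5) = 0.0303006.
df = n − 2 = 944.
t* = t_{0.05, 944} = 1.646469.
Margin = t* × SE = 1.646469 × 0.0303006 = 0.04989.
CI: 0.1482 ± 0.04989 → (0.098, 0.198).
With 90% confidence, each one-unit increase in residual sugar is associated with a change of between 0.098 and 0.198 points in wine quality rating.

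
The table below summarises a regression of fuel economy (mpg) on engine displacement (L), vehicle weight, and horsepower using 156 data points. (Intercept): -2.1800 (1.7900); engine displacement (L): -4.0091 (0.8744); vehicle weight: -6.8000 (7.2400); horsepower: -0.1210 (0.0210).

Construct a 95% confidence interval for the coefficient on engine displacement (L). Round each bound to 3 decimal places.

Read off: b = -4.0091, SE = 0.8744 for engine displacement (L).
df = n − k − 1 = 156 − 3 − 1 = 152.
t* = t_{0.025, 152} = 1.975694.
Margin = t* × SE = 1.975694 × 0.8744 = 1.72755.
CI: -4.0091 ± 1.72755 → (-5.737, -2.282).

(-5.737, -2.282)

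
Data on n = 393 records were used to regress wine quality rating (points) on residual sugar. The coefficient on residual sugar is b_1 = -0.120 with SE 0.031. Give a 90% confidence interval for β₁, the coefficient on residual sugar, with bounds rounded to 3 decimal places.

df = n − 2 = 393 − 2 = 391.
t* = t_{0.05, 391} = 1.64876.
Margin = t* × SE = 1.64876 × 0.031 = 0.05111.
CI: -0.120 ± 0.05111 → (-0.171, -0.069).
With 90% confidence, each one-unit increase in residual sugar is associated with a change of between -0.171 and -0.069 points in wine quality rating.

(-0.171, -0.069)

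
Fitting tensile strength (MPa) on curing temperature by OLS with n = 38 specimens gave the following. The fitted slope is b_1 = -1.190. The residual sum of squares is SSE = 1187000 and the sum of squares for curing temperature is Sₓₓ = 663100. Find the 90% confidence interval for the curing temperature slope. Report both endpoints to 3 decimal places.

MSE = SSE/(n − 2) = 1187000/36 = 32972.2.
SE(b_1) = √(MSE/Sₓₓ) = √(32972.2/663100) = 0.22299.
df = n − 2 = 36.
t* = t_{0.05, 36} = 1.688298.
Margin = t* × SE = 1.688298 × 0.22299 = 0.37647.
CI: -1.190 ± 0.37647 → (-1.566, -0.814).
With 90% confidence, each one-unit increase in curing temperature is associated with a change of between -1.566 and -0.814 MPa in tensile strength.

(-1.566, -0.814)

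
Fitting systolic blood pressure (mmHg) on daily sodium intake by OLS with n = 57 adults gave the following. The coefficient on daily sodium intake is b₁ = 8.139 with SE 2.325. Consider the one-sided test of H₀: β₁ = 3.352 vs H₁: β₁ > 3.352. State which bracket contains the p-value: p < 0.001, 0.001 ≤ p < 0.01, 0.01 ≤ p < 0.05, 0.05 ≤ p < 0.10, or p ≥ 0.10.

t = (8.139 − 3.352) / 2.325 = 2.059.
df = n − 2 = 57 − 2 = 55.
One-sided p = P(T_{55} > t) ≈ 0.0221.
So 0.01 ≤ p < 0.05.

0.01 ≤ p < 0.05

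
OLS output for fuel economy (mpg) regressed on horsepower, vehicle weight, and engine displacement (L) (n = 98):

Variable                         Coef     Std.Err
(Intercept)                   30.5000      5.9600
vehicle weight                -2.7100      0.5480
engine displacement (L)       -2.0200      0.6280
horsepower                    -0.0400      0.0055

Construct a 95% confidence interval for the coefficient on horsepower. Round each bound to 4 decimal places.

Read off: b = -0.0400, SE = 0.0055 for horsepower.
df = n − k − 1 = 98 − 3 − 1 = 94.
t* = t_{0.025, 94} = 1.985523.
Margin = t* × SE = 1.985523 × 0.0055 = 0.010920.
CI: -0.0400 ± 0.010920 → (-0.0509, -0.0291).

(-0.0509, -0.0291)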